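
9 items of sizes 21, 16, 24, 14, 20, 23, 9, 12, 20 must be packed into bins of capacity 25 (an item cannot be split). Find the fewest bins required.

Total = 24 + 23 + 21 + 20 + 20 + 16 + 14 + 12 + 9 = 159.
Lower bound: ⌈159/25⌉ = 7 bins.
A packing using 8 bins:
  bin 1: 24 = 24
  bin 2: 23 = 23
  bin 3: 21 = 21
  bin 4: 20 = 20
  bin 5: 20 = 20
  bin 6: 16 + 9 = 25
  bin 7: 14 = 14
  bin 8: 12 = 12
No arrangement into 7 bins stays within capacity, so 8 is optimal.

8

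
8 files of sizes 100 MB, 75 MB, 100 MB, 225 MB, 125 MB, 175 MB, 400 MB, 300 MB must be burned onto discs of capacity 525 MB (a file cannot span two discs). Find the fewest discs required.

Total = 400 + 300 + 225 + 175 + 125 + 100 + 100 + 75 = 1500 MB.
Lower bound: ⌈1500/525⌉ = 3 discs.
A packing using 3 discs:
  disc 1: 400 + 125 = 525
  disc 2: 300 + 225 = 525
  disc 3: 175 + 100 + 100 + 75 = 450
This matches the lower bound, so 3 is optimal.

3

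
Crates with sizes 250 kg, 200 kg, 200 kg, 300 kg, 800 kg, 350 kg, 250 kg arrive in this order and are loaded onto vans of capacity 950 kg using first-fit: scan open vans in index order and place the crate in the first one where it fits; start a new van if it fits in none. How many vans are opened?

  250 → van 1 (new)  [load 250/950]
  200 → van 1  [load 450/950]
  200 → van 1  [load 650/950]
  300 → van 1  [load 950/950]
  800 → van 2 (new)  [load 800/950]
  350 → van 3 (new)  [load 350/950]
  250 → van 3  [load 600/950]
3 vans opened.

3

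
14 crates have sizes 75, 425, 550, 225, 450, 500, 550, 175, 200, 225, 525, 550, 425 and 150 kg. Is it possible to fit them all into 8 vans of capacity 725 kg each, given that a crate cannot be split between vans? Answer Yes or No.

A valid assignment using 8 vans:
  van 1: 550 + 175 = 725
  van 2: 550 + 150 = 700
  van 3: 550 + 75 = 625
  van 4: 525 + 200 = 725
  van 5: 500 + 225 = 725
  van 6: 450 + 225 = 675
  van 7: 425 = 425
  van 8: 425 = 425
Every load is within 725 kg, so 8 vans suffice.

Yes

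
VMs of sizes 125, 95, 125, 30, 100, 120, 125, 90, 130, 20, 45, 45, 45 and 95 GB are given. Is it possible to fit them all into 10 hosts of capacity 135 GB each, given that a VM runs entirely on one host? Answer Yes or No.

Yes

A valid assignment using 10 hosts:
  host 1: 130 = 130
  host 2: 125 = 125
  host 3: 125 = 125
  host 4: 125 = 125
  host 5: 120 = 120
  host 6: 100 + 30 = 130
  host 7: 95 + 20 = 115
  host 8: 95 = 95
  host 9: 90 + 45 = 135
  host 10: 45 + 45 = 90
Every load is within 135 GB, so 10 hosts suffice.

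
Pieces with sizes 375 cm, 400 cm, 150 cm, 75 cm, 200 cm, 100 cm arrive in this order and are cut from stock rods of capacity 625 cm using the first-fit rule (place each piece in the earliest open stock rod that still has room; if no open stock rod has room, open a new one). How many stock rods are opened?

3

  375 → stock rod 1 (new)  [load 375/625]
  400 → stock rod 2 (new)  [load 400/625]
  150 → stock rod 1  [load 525/625]
  75 → stock rod 1  [load 600/625]
  200 → stock rod 2  [load 600/625]
  100 → stock rod 3 (new)  [load 100/625]
3 stock rods opened.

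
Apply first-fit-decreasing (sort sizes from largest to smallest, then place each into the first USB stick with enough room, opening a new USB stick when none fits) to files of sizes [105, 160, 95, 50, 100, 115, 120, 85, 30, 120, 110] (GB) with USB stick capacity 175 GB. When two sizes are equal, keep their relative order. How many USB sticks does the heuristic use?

9

Sorted descending: 160, 120, 120, 115, 110, 105, 100, 95, 85, 50, 30.
  160 → USB stick 1 (new)  [load 160/175]
  120 → USB stick 2 (new)  [load 120/175]
  120 → USB stick 3 (new)  [load 120/175]
  115 → USB stick 4 (new)  [load 115/175]
  110 → USB stick 5 (new)  [load 110/175]
  105 → USB stick 6 (new)  [load 105/175]
  100 → USB stick 7 (new)  [load 100/175]
  95 → USB stick 8 (new)  [load 95/175]
  85 → USB stick 9 (new)  [load 85/175]
  50 → USB stick 2  [load 170/175]
  30 → USB stick 3  [load 150/175]
9 USB sticks opened.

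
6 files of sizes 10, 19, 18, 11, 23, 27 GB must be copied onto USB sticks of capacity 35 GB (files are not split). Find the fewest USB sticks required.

Total = 27 + 23 + 19 + 18 + 11 + 10 = 108 GB.
Lower bound: ⌈108/35⌉ = 4 USB sticks.
A packing using 4 USB sticks:
  USB stick 1: 27 = 27
  USB stick 2: 23 + 11 = 34
  USB stick 3: 19 + 10 = 29
  USB stick 4: 18 = 18
This matches the lower bound, so 4 is optimal.

4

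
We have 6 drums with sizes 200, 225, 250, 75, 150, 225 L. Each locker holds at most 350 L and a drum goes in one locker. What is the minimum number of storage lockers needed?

4

Total = 250 + 225 + 225 + 200 + 150 + 75 = 1125 L.
Lower bound: ⌈1125/350⌉ = 4 storage lockers.
A packing using 4 storage lockers:
  locker 1: 250 + 75 = 325
  locker 2: 225 = 225
  locker 3: 225 = 225
  locker 4: 200 + 150 = 350
This matches the lower bound, so 4 is optimal.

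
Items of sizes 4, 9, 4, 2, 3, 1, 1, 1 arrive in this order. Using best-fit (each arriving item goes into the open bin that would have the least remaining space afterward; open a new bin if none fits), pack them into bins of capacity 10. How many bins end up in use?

  4 → bin 1 (new)  [load 4/10]
  9 → bin 2 (new)  [load 9/10]
  4 → bin 1  [load 8/10]
  2 → bin 1  [load 10/10]
  3 → bin 3 (new)  [load 3/10]
  1 → bin 2  [load 10/10]
  1 → bin 3  [load 4/10]
  1 → bin 3  [load 5/10]
3 bins opened.

3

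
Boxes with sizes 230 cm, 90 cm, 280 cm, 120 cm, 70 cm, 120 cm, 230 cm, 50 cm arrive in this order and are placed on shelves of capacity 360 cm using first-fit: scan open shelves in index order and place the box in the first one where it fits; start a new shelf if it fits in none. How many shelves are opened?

  230 → shelf 1 (new)  [load 230/360]
  90 → shelf 1  [load 320/360]
  280 → shelf 2 (new)  [load 280/360]
  120 → shelf 3 (new)  [load 120/360]
  70 → shelf 2  [load 350/360]
  120 → shelf 3  [load 240/360]
  230 → shelf 4 (new)  [load 230/360]
  50 → shelf 3  [load 290/360]
4 shelves opened.

4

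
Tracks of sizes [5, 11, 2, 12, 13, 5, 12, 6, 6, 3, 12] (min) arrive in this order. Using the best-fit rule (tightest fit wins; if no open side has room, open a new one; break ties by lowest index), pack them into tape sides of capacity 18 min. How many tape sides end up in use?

5

  5 → side 1 (new)  [load 5/18]
  11 → side 1  [load 16/18]
  2 → side 1  [load 18/18]
  12 → side 2 (new)  [load 12/18]
  13 → side 3 (new)  [load 13/18]
  5 → side 3  [load 18/18]
  12 → side 4 (new)  [load 12/18]
  6 → side 2  [load 18/18]
  6 → side 4  [load 18/18]
  3 → side 5 (new)  [load 3/18]
  12 → side 5  [load 15/18]
5 tape sides opened.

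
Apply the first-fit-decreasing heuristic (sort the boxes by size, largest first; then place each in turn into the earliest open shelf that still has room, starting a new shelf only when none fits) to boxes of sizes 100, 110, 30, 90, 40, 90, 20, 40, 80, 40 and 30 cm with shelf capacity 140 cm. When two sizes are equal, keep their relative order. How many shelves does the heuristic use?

Sorted descending: 110, 100, 90, 90, 80, 40, 40, 40, 30, 30, 20.
  110 → shelf 1 (new)  [load 110/140]
  100 → shelf 2 (new)  [load 100/140]
  90 → shelf 3 (new)  [load 90/140]
  90 → shelf 4 (new)  [load 90/140]
  80 → shelf 5 (new)  [load 80/140]
  40 → shelf 2  [load 140/140]
  40 → shelf 3  [load 130/140]
  40 → shelf 4  [load 130/140]
  30 → shelf 1  [load 140/140]
  30 → shelf 5  [load 110/140]
  20 → shelf 5  [load 130/140]
5 shelves opened.

5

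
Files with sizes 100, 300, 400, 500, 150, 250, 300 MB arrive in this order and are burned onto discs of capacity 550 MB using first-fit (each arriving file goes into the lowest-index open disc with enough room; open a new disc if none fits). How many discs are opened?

4

  100 → disc 1 (new)  [load 100/550]
  300 → disc 1  [load 400/550]
  400 → disc 2 (new)  [load 400/550]
  500 → disc 3 (new)  [load 500/550]
  150 → disc 1  [load 550/550]
  250 → disc 4 (new)  [load 250/550]
  300 → disc 4  [load 550/550]
4 discs opened.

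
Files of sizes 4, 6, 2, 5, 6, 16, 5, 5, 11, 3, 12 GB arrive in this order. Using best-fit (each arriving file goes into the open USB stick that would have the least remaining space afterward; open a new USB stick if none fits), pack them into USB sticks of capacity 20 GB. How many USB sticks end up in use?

5

  4 → USB stick 1 (new)  [load 4/20]
  6 → USB stick 1  [load 10/20]
  2 → USB stick 1  [load 12/20]
  5 → USB stick 1  [load 17/20]
  6 → USB stick 2 (new)  [load 6/20]
  16 → USB stick 3 (new)  [load 16/20]
  5 → USB stick 2  [load 11/20]
  5 → USB stick 2  [load 16/20]
  11 → USB stick 4 (new)  [load 11/20]
  3 → USB stick 1  [load 20/20]
  12 → USB stick 5 (new)  [load 12/20]
5 USB sticks opened.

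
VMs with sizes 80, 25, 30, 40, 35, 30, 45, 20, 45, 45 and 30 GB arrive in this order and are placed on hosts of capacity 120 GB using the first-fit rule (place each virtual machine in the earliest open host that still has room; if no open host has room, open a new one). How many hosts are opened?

  80 → host 1 (new)  [load 80/120]
  25 → host 1  [load 105/120]
  30 → host 2 (new)  [load 30/120]
  40 → host 2  [load 70/120]
  35 → host 2  [load 105/120]
  30 → host 3 (new)  [load 30/120]
  45 → host 3  [load 75/120]
  20 → host 3  [load 95/120]
  45 → host 4 (new)  [load 45/120]
  45 → host 4  [load 90/120]
  30 → host 4  [load 120/120]
4 hosts opened.

4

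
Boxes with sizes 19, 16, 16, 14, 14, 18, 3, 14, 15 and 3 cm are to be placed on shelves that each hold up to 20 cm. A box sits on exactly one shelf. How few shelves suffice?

8

Total = 19 + 18 + 16 + 16 + 15 + 14 + 14 + 14 + 3 + 3 = 132 cm.
Lower bound: ⌈132/20⌉ = 7 shelves.
Also, 8 boxes each exceed 10 cm, and no two of those can share a shelf, so at least 8 shelves are needed.
A packing using 8 shelves:
  shelf 1: 19 = 19
  shelf 2: 18 = 18
  shelf 3: 16 + 3 = 19
  shelf 4: 16 + 3 = 19
  shelf 5: 15 = 15
  shelf 6: 14 = 14
  shelf 7: 14 = 14
  shelf 8: 14 = 14
This matches the lower bound, so 8 is optimal.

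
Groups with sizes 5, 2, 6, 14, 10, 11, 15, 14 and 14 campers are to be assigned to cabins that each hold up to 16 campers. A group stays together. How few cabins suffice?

Total = 15 + 14 + 14 + 14 + 11 + 10 + 6 + 5 + 2 = 91 campers.
Lower bound: ⌈91/16⌉ = 6 cabins.
A packing using 6 cabins:
  cabin 1: 15 = 15
  cabin 2: 14 + 2 = 16
  cabin 3: 14 = 14
  cabin 4: 14 = 14
  cabin 5: 11 + 5 = 16
  cabin 6: 10 + 6 = 16
This matches the lower bound, so 6 is optimal.

6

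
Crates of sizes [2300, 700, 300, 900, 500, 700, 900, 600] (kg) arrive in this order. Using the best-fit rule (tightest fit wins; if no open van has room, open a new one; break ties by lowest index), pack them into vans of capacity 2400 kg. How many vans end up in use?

  2300 → van 1 (new)  [load 2300/2400]
  700 → van 2 (new)  [load 700/2400]
  300 → van 2  [load 1000/2400]
  900 → van 2  [load 1900/2400]
  500 → van 2  [load 2400/2400]
  700 → van 3 (new)  [load 700/2400]
  900 → van 3  [load 1600/2400]
  600 → van 3  [load 2200/2400]
3 vans opened.

3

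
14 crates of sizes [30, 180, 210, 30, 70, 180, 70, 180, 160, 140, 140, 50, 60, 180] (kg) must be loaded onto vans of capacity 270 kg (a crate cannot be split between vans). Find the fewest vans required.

Total = 210 + 180 + 180 + 180 + 180 + 160 + 140 + 140 + 70 + 70 + 60 + 50 + 30 + 30 = 1680 kg.
Lower bound: ⌈1680/270⌉ = 7 vans.
Also, 8 crates each exceed 135 kg, and no two of those can share a van, so at least 8 vans are needed.
A packing using 8 vans:
  van 1: 210 + 60 = 270
  van 2: 180 + 70 = 250
  van 3: 180 + 70 = 250
  van 4: 180 + 50 + 30 = 260
  van 5: 180 + 30 = 210
  van 6: 160 = 160
  van 7: 140 = 140
  van 8: 140 = 140
This matches the lower bound, so 8 is optimal.

8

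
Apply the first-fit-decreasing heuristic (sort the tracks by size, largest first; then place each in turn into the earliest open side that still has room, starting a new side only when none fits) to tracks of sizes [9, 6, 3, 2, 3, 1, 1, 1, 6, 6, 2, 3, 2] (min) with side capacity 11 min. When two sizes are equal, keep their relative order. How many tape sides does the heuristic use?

Sorted descending: 9, 6, 6, 6, 3, 3, 3, 2, 2, 2, 1, 1, 1.
  9 → side 1 (new)  [load 9/11]
  6 → side 2 (new)  [load 6/11]
  6 → side 3 (new)  [load 6/11]
  6 → side 4 (new)  [load 6/11]
  3 → side 2  [load 9/11]
  3 → side 3  [load 9/11]
  3 → side 4  [load 9/11]
  2 → side 1  [load 11/11]
  2 → side 2  [load 11/11]
  2 → side 3  [load 11/11]
  1 → side 4  [load 10/11]
  1 → side 4  [load 11/11]
  1 → side 5 (new)  [load 1/11]
5 tape sides opened.

5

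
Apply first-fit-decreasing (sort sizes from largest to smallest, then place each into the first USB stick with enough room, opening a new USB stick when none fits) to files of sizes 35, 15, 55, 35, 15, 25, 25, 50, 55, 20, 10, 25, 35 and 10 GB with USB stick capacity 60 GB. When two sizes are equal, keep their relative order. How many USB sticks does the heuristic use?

Sorted descending: 55, 55, 50, 35, 35, 35, 25, 25, 25, 20, 15, 15, 10, 10.
  55 → USB stick 1 (new)  [load 55/60]
  55 → USB stick 2 (new)  [load 55/60]
  50 → USB stick 3 (new)  [load 50/60]
  35 → USB stick 4 (new)  [load 35/60]
  35 → USB stick 5 (new)  [load 35/60]
  35 → USB stick 6 (new)  [load 35/60]
  25 → USB stick 4  [load 60/60]
  25 → USB stick 5  [load 60/60]
  25 → USB stick 6  [load 60/60]
  20 → USB stick 7 (new)  [load 20/60]
  15 → USB stick 7  [load 35/60]
  15 → USB stick 7  [load 50/60]
  10 → USB stick 3  [load 60/60]
  10 → USB stick 7  [load 60/60]
7 USB sticks opened.

7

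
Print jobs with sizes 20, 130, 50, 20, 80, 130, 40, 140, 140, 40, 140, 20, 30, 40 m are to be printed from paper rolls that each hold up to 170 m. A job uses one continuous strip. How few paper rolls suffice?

Total = 140 + 140 + 140 + 130 + 130 + 80 + 50 + 40 + 40 + 40 + 30 + 20 + 20 + 20 = 1020 m.
Lower bound: ⌈1020/170⌉ = 6 paper rolls.
A packing using 7 paper rolls:
  roll 1: 140 + 30 = 170
  roll 2: 140 + 20 = 160
  roll 3: 140 + 20 = 160
  roll 4: 130 + 40 = 170
  roll 5: 130 + 40 = 170
  roll 6: 80 + 50 + 40 = 170
  roll 7: 20 = 20
No arrangement into 6 paper rolls stays within capacity, so 7 is optimal.

7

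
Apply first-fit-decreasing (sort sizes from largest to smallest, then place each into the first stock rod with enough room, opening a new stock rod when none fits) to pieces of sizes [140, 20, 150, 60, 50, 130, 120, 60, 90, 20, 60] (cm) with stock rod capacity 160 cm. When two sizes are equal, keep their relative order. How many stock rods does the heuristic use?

7

Sorted descending: 150, 140, 130, 120, 90, 60, 60, 60, 50, 20, 20.
  150 → stock rod 1 (new)  [load 150/160]
  140 → stock rod 2 (new)  [load 140/160]
  130 → stock rod 3 (new)  [load 130/160]
  120 → stock rod 4 (new)  [load 120/160]
  90 → stock rod 5 (new)  [load 90/160]
  60 → stock rod 5  [load 150/160]
  60 → stock rod 6 (new)  [load 60/160]
  60 → stock rod 6  [load 120/160]
  50 → stock rod 7 (new)  [load 50/160]
  20 → stock rod 2  [load 160/160]
  20 → stock rod 3  [load 150/160]
7 stock rods opened.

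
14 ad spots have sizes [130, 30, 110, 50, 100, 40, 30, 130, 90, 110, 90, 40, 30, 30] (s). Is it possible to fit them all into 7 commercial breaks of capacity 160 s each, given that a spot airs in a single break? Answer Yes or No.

A valid assignment using 7 commercial breaks:
  break 1: 130 + 30 = 160
  break 2: 130 + 30 = 160
  break 3: 110 + 50 = 160
  break 4: 110 + 40 = 150
  break 5: 100 + 40 = 140
  break 6: 90 + 30 + 30 = 150
  break 7: 90 = 90
Every load is within 160 s, so 7 commercial breaks suffice.

Yes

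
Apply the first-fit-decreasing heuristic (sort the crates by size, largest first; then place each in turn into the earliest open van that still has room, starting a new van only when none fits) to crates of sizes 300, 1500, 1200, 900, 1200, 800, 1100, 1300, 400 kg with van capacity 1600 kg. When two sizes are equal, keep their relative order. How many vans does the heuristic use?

Sorted descending: 1500, 1300, 1200, 1200, 1100, 900, 800, 400, 300.
  1500 → van 1 (new)  [load 1500/1600]
  1300 → van 2 (new)  [load 1300/1600]
  1200 → van 3 (new)  [load 1200/1600]
  1200 → van 4 (new)  [load 1200/1600]
  1100 → van 5 (new)  [load 1100/1600]
  900 → van 6 (new)  [load 900/1600]
  800 → van 7 (new)  [load 800/1600]
  400 → van 3  [load 1600/1600]
  300 → van 2  [load 1600/1600]
7 vans opened.

7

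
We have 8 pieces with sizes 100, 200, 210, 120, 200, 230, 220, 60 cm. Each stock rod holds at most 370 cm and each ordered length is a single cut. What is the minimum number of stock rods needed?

5

Total = 230 + 220 + 210 + 200 + 200 + 120 + 100 + 60 = 1340 cm.
Lower bound: ⌈1340/370⌉ = 4 stock rods.
Also, 5 pieces each exceed 185 cm, and no two of those can share a stock rod, so at least 5 stock rods are needed.
A packing using 5 stock rods:
  stock rod 1: 230 + 120 = 350
  stock rod 2: 220 + 100 = 320
  stock rod 3: 210 + 60 = 270
  stock rod 4: 200 = 200
  stock rod 5: 200 = 200
This matches the lower bound, so 5 is optimal.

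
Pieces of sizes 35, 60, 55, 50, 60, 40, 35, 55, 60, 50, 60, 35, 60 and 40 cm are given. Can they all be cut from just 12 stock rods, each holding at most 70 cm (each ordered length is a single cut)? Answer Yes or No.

Total = 695 cm; ⌈695/70⌉ = 10.
11 pieces each exceed half the capacity and cannot share a stock rod, forcing at least 11 stock rods.
The bound of 11 does not rule out 12, but exhaustive search shows no assignment into 12 stock rods of capacity 70 cm exists — the minimum is 13.

No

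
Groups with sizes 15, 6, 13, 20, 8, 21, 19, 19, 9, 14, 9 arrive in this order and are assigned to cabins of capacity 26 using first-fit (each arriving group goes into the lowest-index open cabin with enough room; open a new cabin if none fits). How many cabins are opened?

  15 → cabin 1 (new)  [load 15/26]
  6 → cabin 1  [load 21/26]
  13 → cabin 2 (new)  [load 13/26]
  20 → cabin 3 (new)  [load 20/26]
  8 → cabin 2  [load 21/26]
  21 → cabin 4 (new)  [load 21/26]
  19 → cabin 5 (new)  [load 19/26]
  19 → cabin 6 (new)  [load 19/26]
  9 → cabin 7 (new)  [load 9/26]
  14 → cabin 7  [load 23/26]
  9 → cabin 8 (new)  [load 9/26]
8 cabins opened.

8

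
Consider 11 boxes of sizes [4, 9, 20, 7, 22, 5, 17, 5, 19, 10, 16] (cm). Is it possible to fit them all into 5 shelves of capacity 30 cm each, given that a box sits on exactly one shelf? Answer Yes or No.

Yes

A valid assignment using 5 shelves:
  shelf 1: 22 + 7 = 29
  shelf 2: 20 + 10 = 30
  shelf 3: 19 + 9 = 28
  shelf 4: 17 + 5 + 5 = 27
  shelf 5: 16 + 4 = 20
Every load is within 30 cm, so 5 shelves suffice.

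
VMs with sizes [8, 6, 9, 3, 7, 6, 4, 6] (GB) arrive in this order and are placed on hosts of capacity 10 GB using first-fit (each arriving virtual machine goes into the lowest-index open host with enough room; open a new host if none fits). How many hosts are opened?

6

  8 → host 1 (new)  [load 8/10]
  6 → host 2 (new)  [load 6/10]
  9 → host 3 (new)  [load 9/10]
  3 → host 2  [load 9/10]
  7 → host 4 (new)  [load 7/10]
  6 → host 5 (new)  [load 6/10]
  4 → host 5  [load 10/10]
  6 → host 6 (new)  [load 6/10]
6 hosts opened.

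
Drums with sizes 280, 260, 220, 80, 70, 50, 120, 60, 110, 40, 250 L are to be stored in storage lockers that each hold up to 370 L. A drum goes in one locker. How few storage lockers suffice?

Total = 280 + 260 + 250 + 220 + 120 + 110 + 80 + 70 + 60 + 50 + 40 = 1540 L.
Lower bound: ⌈1540/370⌉ = 5 storage lockers.
A packing using 5 storage lockers:
  locker 1: 280 + 80 = 360
  locker 2: 260 + 110 = 370
  locker 3: 250 + 120 = 370
  locker 4: 220 + 70 + 60 = 350
  locker 5: 50 + 40 = 90
This matches the lower bound, so 5 is optimal.

5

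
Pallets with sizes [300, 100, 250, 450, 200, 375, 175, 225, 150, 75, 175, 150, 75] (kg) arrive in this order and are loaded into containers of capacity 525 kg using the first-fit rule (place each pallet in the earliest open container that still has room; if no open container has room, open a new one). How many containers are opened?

6

  300 → container 1 (new)  [load 300/525]
  100 → container 1  [load 400/525]
  250 → container 2 (new)  [load 250/525]
  450 → container 3 (new)  [load 450/525]
  200 → container 2  [load 450/525]
  375 → container 4 (new)  [load 375/525]
  175 → container 5 (new)  [load 175/525]
  225 → container 5  [load 400/525]
  150 → container 4  [load 525/525]
  75 → container 1  [load 475/525]
  175 → container 6 (new)  [load 175/525]
  150 → container 6  [load 325/525]
  75 → container 2  [load 525/525]
6 containers opened.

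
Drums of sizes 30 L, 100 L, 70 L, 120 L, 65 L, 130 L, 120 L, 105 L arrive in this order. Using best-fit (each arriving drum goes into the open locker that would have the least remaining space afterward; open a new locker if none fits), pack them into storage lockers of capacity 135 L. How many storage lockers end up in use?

  30 → locker 1 (new)  [load 30/135]
  100 → locker 1  [load 130/135]
  70 → locker 2 (new)  [load 70/135]
  120 → locker 3 (new)  [load 120/135]
  65 → locker 2  [load 135/135]
  130 → locker 4 (new)  [load 130/135]
  120 → locker 5 (new)  [load 120/135]
  105 → locker 6 (new)  [load 105/135]
6 storage lockers opened.

6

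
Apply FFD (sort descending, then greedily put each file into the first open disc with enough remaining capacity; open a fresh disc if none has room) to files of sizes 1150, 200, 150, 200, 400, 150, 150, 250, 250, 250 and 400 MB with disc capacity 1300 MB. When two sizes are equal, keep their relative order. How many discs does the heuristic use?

Sorted descending: 1150, 400, 400, 250, 250, 250, 200, 200, 150, 150, 150.
  1150 → disc 1 (new)  [load 1150/1300]
  400 → disc 2 (new)  [load 400/1300]
  400 → disc 2  [load 800/1300]
  250 → disc 2  [load 1050/1300]
  250 → disc 2  [load 1300/1300]
  250 → disc 3 (new)  [load 250/1300]
  200 → disc 3  [load 450/1300]
  200 → disc 3  [load 650/1300]
  150 → disc 1  [load 1300/1300]
  150 → disc 3  [load 800/1300]
  150 → disc 3  [load 950/1300]
3 discs opened.

3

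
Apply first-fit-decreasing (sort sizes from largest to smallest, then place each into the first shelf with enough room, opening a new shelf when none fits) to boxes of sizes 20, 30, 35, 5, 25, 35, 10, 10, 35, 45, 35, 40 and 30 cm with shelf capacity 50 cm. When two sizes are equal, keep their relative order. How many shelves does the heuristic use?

9

Sorted descending: 45, 40, 35, 35, 35, 35, 30, 30, 25, 20, 10, 10, 5.
  45 → shelf 1 (new)  [load 45/50]
  40 → shelf 2 (new)  [load 40/50]
  35 → shelf 3 (new)  [load 35/50]
  35 → shelf 4 (new)  [load 35/50]
  35 → shelf 5 (new)  [load 35/50]
  35 → shelf 6 (new)  [load 35/50]
  30 → shelf 7 (new)  [load 30/50]
  30 → shelf 8 (new)  [load 30/50]
  25 → shelf 9 (new)  [load 25/50]
  20 → shelf 7  [load 50/50]
  10 → shelf 2  [load 50/50]
  10 → shelf 3  [load 45/50]
  5 → shelf 1  [load 50/50]
9 shelves opened.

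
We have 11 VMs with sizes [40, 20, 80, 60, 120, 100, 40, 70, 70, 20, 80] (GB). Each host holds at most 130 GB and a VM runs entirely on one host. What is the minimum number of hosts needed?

6

Total = 120 + 100 + 80 + 80 + 70 + 70 + 60 + 40 + 40 + 20 + 20 = 700 GB.
Lower bound: ⌈700/130⌉ = 6 hosts.
A packing using 6 hosts:
  host 1: 120 = 120
  host 2: 100 + 20 = 120
  host 3: 80 + 40 = 120
  host 4: 80 + 40 = 120
  host 5: 70 + 60 = 130
  host 6: 70 + 20 = 90
This matches the lower bound, so 6 is optimal.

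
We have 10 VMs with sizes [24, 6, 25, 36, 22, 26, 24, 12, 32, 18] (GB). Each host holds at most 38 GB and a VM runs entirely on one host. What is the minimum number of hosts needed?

Total = 36 + 32 + 26 + 25 + 24 + 24 + 22 + 18 + 12 + 6 = 225 GB.
Lower bound: ⌈225/38⌉ = 6 hosts.
Also, 7 VMs each exceed 19 GB, and no two of those can share a host, so at least 7 hosts are needed.
A packing using 8 hosts:
  host 1: 36 = 36
  host 2: 32 + 6 = 38
  host 3: 26 + 12 = 38
  host 4: 25 = 25
  host 5: 24 = 24
  host 6: 24 = 24
  host 7: 22 = 22
  host 8: 18 = 18
No arrangement into 7 hosts stays within capacity, so 8 is optimal.

8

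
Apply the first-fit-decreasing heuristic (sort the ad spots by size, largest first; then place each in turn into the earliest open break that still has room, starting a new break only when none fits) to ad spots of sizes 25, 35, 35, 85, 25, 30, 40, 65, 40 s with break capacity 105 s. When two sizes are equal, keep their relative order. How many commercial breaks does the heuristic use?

Sorted descending: 85, 65, 40, 40, 35, 35, 30, 25, 25.
  85 → break 1 (new)  [load 85/105]
  65 → break 2 (new)  [load 65/105]
  40 → break 2  [load 105/105]
  40 → break 3 (new)  [load 40/105]
  35 → break 3  [load 75/105]
  35 → break 4 (new)  [load 35/105]
  30 → break 3  [load 105/105]
  25 → break 4  [load 60/105]
  25 → break 4  [load 85/105]
4 commercial breaks opened.

4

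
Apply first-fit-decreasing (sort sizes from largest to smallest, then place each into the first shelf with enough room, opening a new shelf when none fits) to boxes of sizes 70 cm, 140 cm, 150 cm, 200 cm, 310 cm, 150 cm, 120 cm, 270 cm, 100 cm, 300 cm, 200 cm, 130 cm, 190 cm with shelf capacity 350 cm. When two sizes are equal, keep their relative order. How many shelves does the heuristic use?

7

Sorted descending: 310, 300, 270, 200, 200, 190, 150, 150, 140, 130, 120, 100, 70.
  310 → shelf 1 (new)  [load 310/350]
  300 → shelf 2 (new)  [load 300/350]
  270 → shelf 3 (new)  [load 270/350]
  200 → shelf 4 (new)  [load 200/350]
  200 → shelf 5 (new)  [load 200/350]
  190 → shelf 6 (new)  [load 190/350]
  150 → shelf 4  [load 350/350]
  150 → shelf 5  [load 350/350]
  140 → shelf 6  [load 330/350]
  130 → shelf 7 (new)  [load 130/350]
  120 → shelf 7  [load 250/350]
  100 → shelf 7  [load 350/350]
  70 → shelf 3  [load 340/350]
7 shelves opened.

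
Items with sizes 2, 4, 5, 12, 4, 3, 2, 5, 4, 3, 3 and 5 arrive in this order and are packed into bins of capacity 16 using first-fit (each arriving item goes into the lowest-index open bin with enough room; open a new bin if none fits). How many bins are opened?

  2 → bin 1 (new)  [load 2/16]
  4 → bin 1  [load 6/16]
  5 → bin 1  [load 11/16]
  12 → bin 2 (new)  [load 12/16]
  4 → bin 1  [load 15/16]
  3 → bin 2  [load 15/16]
  2 → bin 3 (new)  [load 2/16]
  5 → bin 3  [load 7/16]
  4 → bin 3  [load 11/16]
  3 → bin 3  [load 14/16]
  3 → bin 4 (new)  [load 3/16]
  5 → bin 4  [load 8/16]
4 bins opened.

4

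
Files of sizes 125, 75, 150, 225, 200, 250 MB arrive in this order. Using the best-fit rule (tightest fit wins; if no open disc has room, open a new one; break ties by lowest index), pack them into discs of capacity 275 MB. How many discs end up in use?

  125 → disc 1 (new)  [load 125/275]
  75 → disc 1  [load 200/275]
  150 → disc 2 (new)  [load 150/275]
  225 → disc 3 (new)  [load 225/275]
  200 → disc 4 (new)  [load 200/275]
  250 → disc 5 (new)  [load 250/275]
5 discs opened.

5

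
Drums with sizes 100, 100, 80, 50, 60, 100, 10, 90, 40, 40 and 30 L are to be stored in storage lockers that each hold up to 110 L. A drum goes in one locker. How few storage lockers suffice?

Total = 100 + 100 + 100 + 90 + 80 + 60 + 50 + 40 + 40 + 30 + 10 = 700 L.
Lower bound: ⌈700/110⌉ = 7 storage lockers.
A packing using 7 storage lockers:
  locker 1: 100 + 10 = 110
  locker 2: 100 = 100
  locker 3: 100 = 100
  locker 4: 90 = 90
  locker 5: 80 + 30 = 110
  locker 6: 60 + 50 = 110
  locker 7: 40 + 40 = 80
This matches the lower bound, so 7 is optimal.

7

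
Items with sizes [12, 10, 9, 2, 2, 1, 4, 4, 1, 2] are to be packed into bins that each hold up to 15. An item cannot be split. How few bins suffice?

4

Total = 12 + 10 + 9 + 4 + 4 + 2 + 2 + 2 + 1 + 1 = 47.
Lower bound: ⌈47/15⌉ = 4 bins.
A packing using 4 bins:
  bin 1: 12 + 2 + 1 = 15
  bin 2: 10 + 4 + 1 = 15
  bin 3: 9 + 4 + 2 = 15
  bin 4: 2 = 2
This matches the lower bound, so 4 is optimal.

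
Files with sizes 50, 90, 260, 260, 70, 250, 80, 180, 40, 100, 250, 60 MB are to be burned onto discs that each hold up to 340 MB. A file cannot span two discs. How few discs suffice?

5

Total = 260 + 260 + 250 + 250 + 180 + 100 + 90 + 80 + 70 + 60 + 50 + 40 = 1690 MB.
Lower bound: ⌈1690/340⌉ = 5 discs.
A packing using 5 discs:
  disc 1: 260 + 80 = 340
  disc 2: 260 + 70 = 330
  disc 3: 250 + 90 = 340
  disc 4: 250 + 50 + 40 = 340
  disc 5: 180 + 100 + 60 = 340
This matches the lower bound, so 5 is optimal.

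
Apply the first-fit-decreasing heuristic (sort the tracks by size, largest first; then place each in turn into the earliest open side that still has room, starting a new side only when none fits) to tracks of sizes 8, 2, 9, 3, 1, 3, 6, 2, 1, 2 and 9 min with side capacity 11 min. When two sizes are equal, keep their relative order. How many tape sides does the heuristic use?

5

Sorted descending: 9, 9, 8, 6, 3, 3, 2, 2, 2, 1, 1.
  9 → side 1 (new)  [load 9/11]
  9 → side 2 (new)  [load 9/11]
  8 → side 3 (new)  [load 8/11]
  6 → side 4 (new)  [load 6/11]
  3 → side 3  [load 11/11]
  3 → side 4  [load 9/11]
  2 → side 1  [load 11/11]
  2 → side 2  [load 11/11]
  2 → side 4  [load 11/11]
  1 → side 5 (new)  [load 1/11]
  1 → side 5  [load 2/11]
5 tape sides opened.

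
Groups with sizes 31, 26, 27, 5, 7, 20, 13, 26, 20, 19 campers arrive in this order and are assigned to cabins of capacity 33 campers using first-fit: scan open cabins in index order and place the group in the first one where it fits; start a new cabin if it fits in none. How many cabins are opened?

  31 → cabin 1 (new)  [load 31/33]
  26 → cabin 2 (new)  [load 26/33]
  27 → cabin 3 (new)  [load 27/33]
  5 → cabin 2  [load 31/33]
  7 → cabin 4 (new)  [load 7/33]
  20 → cabin 4  [load 27/33]
  13 → cabin 5 (new)  [load 13/33]
  26 → cabin 6 (new)  [load 26/33]
  20 → cabin 5  [load 33/33]
  19 → cabin 7 (new)  [load 19/33]
7 cabins opened.

7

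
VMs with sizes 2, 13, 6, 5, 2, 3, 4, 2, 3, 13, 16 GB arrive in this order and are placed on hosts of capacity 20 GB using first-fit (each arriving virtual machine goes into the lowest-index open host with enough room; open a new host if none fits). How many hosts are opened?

  2 → host 1 (new)  [load 2/20]
  13 → host 1  [load 15/20]
  6 → host 2 (new)  [load 6/20]
  5 → host 1  [load 20/20]
  2 → host 2  [load 8/20]
  3 → host 2  [load 11/20]
  4 → host 2  [load 15/20]
  2 → host 2  [load 17/20]
  3 → host 2  [load 20/20]
  13 → host 3 (new)  [load 13/20]
  16 → host 4 (new)  [load 16/20]
4 hosts opened.

4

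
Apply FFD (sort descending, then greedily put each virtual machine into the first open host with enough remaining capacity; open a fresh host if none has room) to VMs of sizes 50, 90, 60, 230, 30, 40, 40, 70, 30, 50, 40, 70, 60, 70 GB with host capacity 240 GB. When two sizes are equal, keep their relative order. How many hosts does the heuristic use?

Sorted descending: 230, 90, 70, 70, 70, 60, 60, 50, 50, 40, 40, 40, 30, 30.
  230 → host 1 (new)  [load 230/240]
  90 → host 2 (new)  [load 90/240]
  70 → host 2  [load 160/240]
  70 → host 2  [load 230/240]
  70 → host 3 (new)  [load 70/240]
  60 → host 3  [load 130/240]
  60 → host 3  [load 190/240]
  50 → host 3  [load 240/240]
  50 → host 4 (new)  [load 50/240]
  40 → host 4  [load 90/240]
  40 → host 4  [load 130/240]
  40 → host 4  [load 170/240]
  30 → host 4  [load 200/240]
  30 → host 4  [load 230/240]
4 hosts opened.

4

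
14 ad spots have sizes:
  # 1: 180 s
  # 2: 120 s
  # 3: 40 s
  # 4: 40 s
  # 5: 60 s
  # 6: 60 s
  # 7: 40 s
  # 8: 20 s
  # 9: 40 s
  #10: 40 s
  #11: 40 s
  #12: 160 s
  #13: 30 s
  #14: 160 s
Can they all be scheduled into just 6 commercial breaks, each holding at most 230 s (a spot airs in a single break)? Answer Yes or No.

A valid assignment using 5 commercial breaks:
  break 1: 180 + 40 = 220
  break 2: 160 + 60 = 220
  break 3: 160 + 60 = 220
  break 4: 120 + 40 + 40 + 30 = 230
  break 5: 40 + 40 + 40 + 20 = 140
That uses only 5 ≤ 6, so 6 commercial breaks are enough.

Yes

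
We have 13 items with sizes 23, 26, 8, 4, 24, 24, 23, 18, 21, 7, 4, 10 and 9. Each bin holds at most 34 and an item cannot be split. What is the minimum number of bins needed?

Total = 26 + 24 + 24 + 23 + 23 + 21 + 18 + 10 + 9 + 8 + 7 + 4 + 4 = 201.
Lower bound: ⌈201/34⌉ = 6 bins.
Also, 7 items each exceed 17, and no two of those can share a bin, so at least 7 bins are needed.
A packing using 7 bins:
  bin 1: 26 + 8 = 34
  bin 2: 24 + 10 = 34
  bin 3: 24 + 9 = 33
  bin 4: 23 + 7 + 4 = 34
  bin 5: 23 + 4 = 27
  bin 6: 21 = 21
  bin 7: 18 = 18
This matches the lower bound, so 7 is optimal.

7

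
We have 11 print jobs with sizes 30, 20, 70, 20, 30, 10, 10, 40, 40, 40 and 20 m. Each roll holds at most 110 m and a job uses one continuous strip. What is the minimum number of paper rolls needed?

3

Total = 70 + 40 + 40 + 40 + 30 + 30 + 20 + 20 + 20 + 10 + 10 = 330 m.
Lower bound: ⌈330/110⌉ = 3 paper rolls.
A packing using 3 paper rolls:
  roll 1: 70 + 40 = 110
  roll 2: 40 + 40 + 30 = 110
  roll 3: 30 + 20 + 20 + 20 + 10 + 10 = 110
This matches the lower bound, so 3 is optimal.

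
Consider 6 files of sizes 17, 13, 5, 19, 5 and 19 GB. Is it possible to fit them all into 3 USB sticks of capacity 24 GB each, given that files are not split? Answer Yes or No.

No

Total = 78 GB; ⌈78/24⌉ = 4.
At least 4 USB sticks are required, but only 3 are allowed.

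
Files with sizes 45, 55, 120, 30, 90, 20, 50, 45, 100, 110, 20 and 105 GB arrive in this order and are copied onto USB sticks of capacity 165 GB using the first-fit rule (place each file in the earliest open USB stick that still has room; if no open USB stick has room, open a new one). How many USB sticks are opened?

6

  45 → USB stick 1 (new)  [load 45/165]
  55 → USB stick 1  [load 100/165]
  120 → USB stick 2 (new)  [load 120/165]
  30 → USB stick 1  [load 130/165]
  90 → USB stick 3 (new)  [load 90/165]
  20 → USB stick 1  [load 150/165]
  50 → USB stick 3  [load 140/165]
  45 → USB stick 2  [load 165/165]
  100 → USB stick 4 (new)  [load 100/165]
  110 → USB stick 5 (new)  [load 110/165]
  20 → USB stick 3  [load 160/165]
  105 → USB stick 6 (new)  [load 105/165]
6 USB sticks opened.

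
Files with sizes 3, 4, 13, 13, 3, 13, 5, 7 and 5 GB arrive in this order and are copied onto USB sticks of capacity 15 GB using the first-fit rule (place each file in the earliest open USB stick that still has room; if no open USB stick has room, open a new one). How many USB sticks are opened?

5

  3 → USB stick 1 (new)  [load 3/15]
  4 → USB stick 1  [load 7/15]
  13 → USB stick 2 (new)  [load 13/15]
  13 → USB stick 3 (new)  [load 13/15]
  3 → USB stick 1  [load 10/15]
  13 → USB stick 4 (new)  [load 13/15]
  5 → USB stick 1  [load 15/15]
  7 → USB stick 5 (new)  [load 7/15]
  5 → USB stick 5  [load 12/15]
5 USB sticks opened.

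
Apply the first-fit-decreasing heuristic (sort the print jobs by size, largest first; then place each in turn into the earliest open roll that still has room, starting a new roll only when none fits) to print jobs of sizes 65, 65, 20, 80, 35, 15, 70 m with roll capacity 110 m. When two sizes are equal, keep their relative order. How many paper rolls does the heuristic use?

4

Sorted descending: 80, 70, 65, 65, 35, 20, 15.
  80 → roll 1 (new)  [load 80/110]
  70 → roll 2 (new)  [load 70/110]
  65 → roll 3 (new)  [load 65/110]
  65 → roll 4 (new)  [load 65/110]
  35 → roll 2  [load 105/110]
  20 → roll 1  [load 100/110]
  15 → roll 3  [load 80/110]
4 paper rolls opened.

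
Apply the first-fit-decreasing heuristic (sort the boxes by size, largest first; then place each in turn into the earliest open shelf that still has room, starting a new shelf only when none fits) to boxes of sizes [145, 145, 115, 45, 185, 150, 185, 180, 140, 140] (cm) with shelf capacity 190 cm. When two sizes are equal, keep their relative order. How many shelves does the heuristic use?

Sorted descending: 185, 185, 180, 150, 145, 145, 140, 140, 115, 45.
  185 → shelf 1 (new)  [load 185/190]
  185 → shelf 2 (new)  [load 185/190]
  180 → shelf 3 (new)  [load 180/190]
  150 → shelf 4 (new)  [load 150/190]
  145 → shelf 5 (new)  [load 145/190]
  145 → shelf 6 (new)  [load 145/190]
  140 → shelf 7 (new)  [load 140/190]
  140 → shelf 8 (new)  [load 140/190]
  115 → shelf 9 (new)  [load 115/190]
  45 → shelf 5  [load 190/190]
9 shelves opened.

9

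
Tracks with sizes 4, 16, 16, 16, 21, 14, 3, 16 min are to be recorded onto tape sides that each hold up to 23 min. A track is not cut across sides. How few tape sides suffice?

6

Total = 21 + 16 + 16 + 16 + 16 + 14 + 4 + 3 = 106 min.
Lower bound: ⌈106/23⌉ = 5 tape sides.
Also, 6 tracks each exceed 23/2 min, and no two of those can share a side, so at least 6 tape sides are needed.
A packing using 6 tape sides:
  side 1: 21 = 21
  side 2: 16 + 4 + 3 = 23
  side 3: 16 = 16
  side 4: 16 = 16
  side 5: 16 = 16
  side 6: 14 = 14
This matches the lower bound, so 6 is optimal.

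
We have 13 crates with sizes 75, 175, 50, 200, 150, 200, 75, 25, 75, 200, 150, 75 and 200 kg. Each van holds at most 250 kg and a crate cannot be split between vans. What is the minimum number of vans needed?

Total = 200 + 200 + 200 + 200 + 175 + 150 + 150 + 75 + 75 + 75 + 75 + 50 + 25 = 1650 kg.
Lower bound: ⌈1650/250⌉ = 7 vans.
A packing using 8 vans:
  van 1: 200 + 50 = 250
  van 2: 200 + 25 = 225
  van 3: 200 = 200
  van 4: 200 = 200
  van 5: 175 + 75 = 250
  van 6: 150 + 75 = 225
  van 7: 150 + 75 = 225
  van 8: 75 = 75
No arrangement into 7 vans stays within capacity, so 8 is optimal.

8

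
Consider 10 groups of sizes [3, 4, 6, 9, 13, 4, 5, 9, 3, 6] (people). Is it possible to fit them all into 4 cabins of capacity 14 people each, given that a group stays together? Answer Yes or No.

Total = 62 people; ⌈62/14⌉ = 5.
At least 5 cabins are required, but only 4 are allowed.

No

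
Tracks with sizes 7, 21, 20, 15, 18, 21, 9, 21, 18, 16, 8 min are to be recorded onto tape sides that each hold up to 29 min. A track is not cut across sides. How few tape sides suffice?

Total = 21 + 21 + 21 + 20 + 18 + 18 + 16 + 15 + 9 + 8 + 7 = 174 min.
Lower bound: ⌈174/29⌉ = 6 tape sides.
Also, 8 tracks each exceed 29/2 min, and no two of those can share a side, so at least 8 tape sides are needed.
A packing using 8 tape sides:
  side 1: 21 + 8 = 29
  side 2: 21 + 7 = 28
  side 3: 21 = 21
  side 4: 20 + 9 = 29
  side 5: 18 = 18
  side 6: 18 = 18
  side 7: 16 = 16
  side 8: 15 = 15
This matches the lower bound, so 8 is optimal.

8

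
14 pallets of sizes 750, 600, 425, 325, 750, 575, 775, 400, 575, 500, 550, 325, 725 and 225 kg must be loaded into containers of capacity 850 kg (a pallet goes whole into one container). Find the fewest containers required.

11

Total = 775 + 750 + 750 + 725 + 600 + 575 + 575 + 550 + 500 + 425 + 400 + 325 + 325 + 225 = 7500 kg.
Lower bound: ⌈7500/850⌉ = 9 containers.
A packing using 11 containers:
  container 1: 775 = 775
  container 2: 750 = 750
  container 3: 750 = 750
  container 4: 725 = 725
  container 5: 600 + 225 = 825
  container 6: 575 = 575
  container 7: 575 = 575
  container 8: 550 = 550
  container 9: 500 + 325 = 825
  container 10: 425 + 400 = 825
  container 11: 325 = 325
No arrangement into 10 containers stays within capacity, so 11 is optimal.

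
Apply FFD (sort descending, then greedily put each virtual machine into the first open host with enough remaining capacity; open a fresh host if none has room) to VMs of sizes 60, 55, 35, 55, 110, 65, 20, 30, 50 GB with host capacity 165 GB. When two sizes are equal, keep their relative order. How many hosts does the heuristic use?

3

Sorted descending: 110, 65, 60, 55, 55, 50, 35, 30, 20.
  110 → host 1 (new)  [load 110/165]
  65 → host 2 (new)  [load 65/165]
  60 → host 2  [load 125/165]
  55 → host 1  [load 165/165]
  55 → host 3 (new)  [load 55/165]
  50 → host 3  [load 105/165]
  35 → host 2  [load 160/165]
  30 → host 3  [load 135/165]
  20 → host 3  [load 155/165]
3 hosts opened.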